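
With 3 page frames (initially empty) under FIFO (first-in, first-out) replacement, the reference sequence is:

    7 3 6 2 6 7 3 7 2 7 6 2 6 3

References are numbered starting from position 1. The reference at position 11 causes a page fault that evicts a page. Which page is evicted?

2

pos 1: 7: fault, frames [7]
pos 2: 3: fault, frames [7, 3]
pos 3: 6: fault, frames [7, 3, 6]
pos 4: 2: fault, evict 7, frames [3, 6, 2]
pos 5: 6: hit
pos 6: 7: fault, evict 3, frames [6, 2, 7]
pos 7: 3: fault, evict 6, frames [2, 7, 3]
pos 8: 7: hit
pos 9: 2: hit
pos 10: 7: hit
pos 11: 6: fault, evict 2, frames [7, 3, 6]
At position 11, page 2 is evicted.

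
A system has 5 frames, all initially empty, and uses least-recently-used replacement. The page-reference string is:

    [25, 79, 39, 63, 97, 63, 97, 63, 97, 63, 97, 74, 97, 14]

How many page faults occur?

7

25 → miss, frames {25}
79 → miss, frames {25,79}
39 → miss, frames {25,79,39}
63 → miss, frames {25,79,39,63}
97 → miss, frames {25,79,39,63,97}
63 → hit
97 → hit
63 → hit
97 → hit
63 → hit
97 → hit
74 → miss, evict 25, frames {79,39,63,97,74}
97 → hit
14 → miss, evict 79, frames {39,63,74,97,14}
Page faults: 7.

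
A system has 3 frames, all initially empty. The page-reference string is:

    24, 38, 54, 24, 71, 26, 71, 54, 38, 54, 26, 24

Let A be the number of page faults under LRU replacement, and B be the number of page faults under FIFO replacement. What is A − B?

Under LRU: F F F . F F . F F . F F → 9 faults.
Under FIFO: F F F . F F . . F F . F → 8 faults.
A − B = 9 − 8 = 1.

1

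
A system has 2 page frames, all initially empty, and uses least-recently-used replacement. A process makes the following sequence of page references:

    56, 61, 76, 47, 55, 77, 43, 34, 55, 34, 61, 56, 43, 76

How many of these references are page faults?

13

56 -> fault, frames [56]
61 -> fault, frames [56, 61]
76 -> fault, evict 56, frames [61, 76]
47 -> fault, evict 61, frames [76, 47]
55 -> fault, evict 76, frames [47, 55]
77 -> fault, evict 47, frames [55, 77]
43 -> fault, evict 55, frames [77, 43]
34 -> fault, evict 77, frames [43, 34]
55 -> fault, evict 43, frames [34, 55]
34 -> hit
61 -> fault, evict 55, frames [34, 61]
56 -> fault, evict 34, frames [61, 56]
43 -> fault, evict 61, frames [56, 43]
76 -> fault, evict 56, frames [43, 76]
Page faults: 13.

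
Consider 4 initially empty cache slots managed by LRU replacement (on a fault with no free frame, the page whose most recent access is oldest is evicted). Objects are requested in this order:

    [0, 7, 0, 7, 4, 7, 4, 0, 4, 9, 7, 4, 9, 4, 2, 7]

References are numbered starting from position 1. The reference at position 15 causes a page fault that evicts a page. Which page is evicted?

0

pos 1: 0: fault, frames [0]
pos 2: 7: fault, frames [0, 7]
pos 3: 0: hit
pos 4: 7: hit
pos 5: 4: fault, frames [0, 7, 4]
pos 6: 7: hit
pos 7: 4: hit
pos 8: 0: hit
pos 9: 4: hit
pos 10: 9: fault, frames [7, 0, 4, 9]
pos 11: 7: hit
pos 12: 4: hit
pos 13: 9: hit
pos 14: 4: hit
pos 15: 2: fault, evict 0, frames [7, 9, 4, 2]
At position 15, page 0 is evicted.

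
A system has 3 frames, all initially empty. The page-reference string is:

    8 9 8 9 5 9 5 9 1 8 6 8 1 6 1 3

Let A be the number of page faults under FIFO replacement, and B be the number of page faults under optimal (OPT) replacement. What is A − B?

Under FIFO: F F . . F . . . F F F . . . . F → 7 faults.
Under OPT: F F . . F . . . F . F . . . . F → 6 faults.
A − B = 7 − 6 = 1.

1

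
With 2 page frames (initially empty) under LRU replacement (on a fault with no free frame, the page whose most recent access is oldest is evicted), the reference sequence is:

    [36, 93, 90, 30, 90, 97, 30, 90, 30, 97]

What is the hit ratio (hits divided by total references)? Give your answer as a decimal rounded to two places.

36 → miss, frames [36]
93 → miss, frames [36, 93]
90 → miss, evict 36, frames [93, 90]
30 → miss, evict 93, frames [90, 30]
90 → hit
97 → miss, evict 30, frames [90, 97]
30 → miss, evict 90, frames [97, 30]
90 → miss, evict 97, frames [30, 90]
30 → hit
97 → miss, evict 90, frames [30, 97]
Hits: 2 of 10 references → 2/10 = 0.2000.

0.20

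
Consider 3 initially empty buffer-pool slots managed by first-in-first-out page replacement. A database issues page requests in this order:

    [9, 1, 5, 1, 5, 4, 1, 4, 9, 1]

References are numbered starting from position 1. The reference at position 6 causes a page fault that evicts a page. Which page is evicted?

pos 1: 9: miss, frames {9}
pos 2: 1: miss, frames {9,1}
pos 3: 5: miss, frames {9,1,5}
pos 4: 1: hit
pos 5: 5: hit
pos 6: 4: miss, evict 9, frames {1,5,4}
At position 6, page 9 is evicted.

9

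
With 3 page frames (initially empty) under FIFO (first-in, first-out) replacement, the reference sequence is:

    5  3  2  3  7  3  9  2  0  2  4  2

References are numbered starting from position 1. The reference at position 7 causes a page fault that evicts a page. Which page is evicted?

3

pos 1: 5: fault, frames {5}
pos 2: 3: fault, frames {5,3}
pos 3: 2: fault, frames {5,3,2}
pos 4: 3: hit
pos 5: 7: fault, evict 5, frames {3,2,7}
pos 6: 3: hit
pos 7: 9: fault, evict 3, frames {2,7,9}
At position 7, page 3 is evicted.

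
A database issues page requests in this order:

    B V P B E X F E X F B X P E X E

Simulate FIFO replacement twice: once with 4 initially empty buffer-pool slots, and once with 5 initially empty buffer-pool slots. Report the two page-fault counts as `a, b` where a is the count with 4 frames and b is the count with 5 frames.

4 frames: F F F . F F F . . . F . F F F . → 10 faults.
5 frames: F F F . F F F . . . F . . . . . → 7 faults.
7 < 10: adding a frame reduced faults, as is typical.

10, 7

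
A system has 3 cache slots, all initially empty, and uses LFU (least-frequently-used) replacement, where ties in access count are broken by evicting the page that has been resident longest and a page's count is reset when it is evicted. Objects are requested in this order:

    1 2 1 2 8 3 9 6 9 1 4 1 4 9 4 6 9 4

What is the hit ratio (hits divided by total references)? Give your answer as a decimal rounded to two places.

1: fault, frames [1]
2: fault, frames [1, 2]
1: hit
2: hit
8: fault, frames [1, 2, 8]
3: fault, evict 8, frames [1, 2, 3]
9: fault, evict 3, frames [1, 2, 9]
6: fault, evict 9, frames [1, 2, 6]
9: fault, evict 6, frames [1, 2, 9]
1: hit
4: fault, evict 9, frames [1, 2, 4]
1: hit
4: hit
9: fault, evict 2, frames [1, 4, 9]
4: hit
6: fault, evict 9, frames [1, 4, 6]
9: fault, evict 6, frames [1, 4, 9]
4: hit
Hits: 7 of 18 references → 7/18 = 0.3889.

0.39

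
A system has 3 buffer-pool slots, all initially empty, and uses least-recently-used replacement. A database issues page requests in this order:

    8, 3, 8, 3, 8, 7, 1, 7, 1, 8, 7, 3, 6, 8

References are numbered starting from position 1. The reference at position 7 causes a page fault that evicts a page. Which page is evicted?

3

pos 1: 8 → miss, frames {8}
pos 2: 3 → miss, frames {8,3}
pos 3: 8 → hit
pos 4: 3 → hit
pos 5: 8 → hit
pos 6: 7 → miss, frames {3,8,7}
pos 7: 1 → miss, evict 3, frames {8,7,1}
At position 7, page 3 is evicted.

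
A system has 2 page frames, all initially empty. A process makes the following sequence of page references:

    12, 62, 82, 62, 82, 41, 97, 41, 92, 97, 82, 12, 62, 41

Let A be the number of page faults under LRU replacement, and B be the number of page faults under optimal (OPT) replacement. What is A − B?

Under LRU: F F F . . F F . F F F F F F → 11 faults.
Under OPT: F F F . . F F . F . F F F F → 10 faults.
A − B = 11 − 10 = 1.

1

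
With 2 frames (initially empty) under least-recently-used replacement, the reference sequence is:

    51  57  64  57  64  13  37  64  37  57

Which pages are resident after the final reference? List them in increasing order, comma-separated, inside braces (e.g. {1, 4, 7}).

{37, 57}

51 → miss, frames [51]
57 → miss, frames [51, 57]
64 → miss, evict 51, frames [57, 64]
57 → hit
64 → hit
13 → miss, evict 57, frames [64, 13]
37 → miss, evict 64, frames [13, 37]
64 → miss, evict 13, frames [37, 64]
37 → hit
57 → miss, evict 64, frames [37, 57]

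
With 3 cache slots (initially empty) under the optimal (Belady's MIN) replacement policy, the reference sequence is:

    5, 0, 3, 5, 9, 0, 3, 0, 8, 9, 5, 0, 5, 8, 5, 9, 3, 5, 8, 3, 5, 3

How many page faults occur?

5 -> miss, frames (5)
0 -> miss, frames (5 0)
3 -> miss, frames (5 0 3)
5 -> hit
9 -> miss, evict 5, frames (0 3 9)
0 -> hit
3 -> hit
0 -> hit
8 -> miss, evict 3, frames (0 9 8)
9 -> hit
5 -> miss, evict 9, frames (0 8 5)
0 -> hit
5 -> hit
8 -> hit
5 -> hit
9 -> miss, evict 0, frames (8 5 9)
3 -> miss, evict 9, frames (8 5 3)
5 -> hit
8 -> hit
3 -> hit
5 -> hit
3 -> hit
Page faults: 8.

8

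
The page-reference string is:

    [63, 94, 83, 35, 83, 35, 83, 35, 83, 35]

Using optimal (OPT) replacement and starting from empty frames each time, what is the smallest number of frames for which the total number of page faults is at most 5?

2

f=1: 10 faults
f=2: 4 faults
f=3: 4 faults
f=4: 4 faults
Smallest f with faults ≤ 5 is 2.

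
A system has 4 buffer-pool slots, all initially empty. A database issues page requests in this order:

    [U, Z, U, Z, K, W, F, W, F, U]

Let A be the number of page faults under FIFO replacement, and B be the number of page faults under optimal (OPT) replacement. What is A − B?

Under FIFO: F F . . F F F . . F → 6 faults.
Under OPT: F F . . F F F . . . → 5 faults.
A − B = 6 − 5 = 1.

1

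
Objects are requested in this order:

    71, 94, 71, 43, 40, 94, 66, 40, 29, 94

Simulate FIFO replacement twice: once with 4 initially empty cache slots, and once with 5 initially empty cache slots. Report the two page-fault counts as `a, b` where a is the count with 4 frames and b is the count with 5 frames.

4 frames: F F . F F . F . F F → 7 faults.
5 frames: F F . F F . F . F . → 6 faults.
6 < 7: adding a frame reduced faults, as is typical.

7, 6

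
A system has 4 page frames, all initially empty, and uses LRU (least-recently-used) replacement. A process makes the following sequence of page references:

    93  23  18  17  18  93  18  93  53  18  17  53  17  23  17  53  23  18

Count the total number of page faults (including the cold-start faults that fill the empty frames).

93 -> miss, frames [93]
23 -> miss, frames [93, 23]
18 -> miss, frames [93, 23, 18]
17 -> miss, frames [93, 23, 18, 17]
18 -> hit
93 -> hit
18 -> hit
93 -> hit
53 -> miss, evict 23, frames [17, 18, 93, 53]
18 -> hit
17 -> hit
53 -> hit
17 -> hit
23 -> miss, evict 93, frames [18, 53, 17, 23]
17 -> hit
53 -> hit
23 -> hit
18 -> hit
Page faults: 6.

6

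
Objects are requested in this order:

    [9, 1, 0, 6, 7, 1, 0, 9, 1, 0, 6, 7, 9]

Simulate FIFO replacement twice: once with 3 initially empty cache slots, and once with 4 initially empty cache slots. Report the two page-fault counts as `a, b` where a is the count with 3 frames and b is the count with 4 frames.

10, 11

3 frames: F F F F F F F F . . F F . → 10 faults.
4 frames: F F F F F . . F F F F F F → 11 faults.
11 > 10: adding a frame increased faults — Belady's anomaly.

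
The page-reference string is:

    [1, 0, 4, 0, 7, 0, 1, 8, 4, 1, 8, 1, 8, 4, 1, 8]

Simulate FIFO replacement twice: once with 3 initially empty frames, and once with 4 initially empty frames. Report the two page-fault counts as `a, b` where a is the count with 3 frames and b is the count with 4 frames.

3 frames: F F F . F . F F F . . . . . . . → 7 faults.
4 frames: F F F . F . . F . F . . . . . . → 6 faults.
6 < 7: adding a frame reduced faults, as is typical.

7, 6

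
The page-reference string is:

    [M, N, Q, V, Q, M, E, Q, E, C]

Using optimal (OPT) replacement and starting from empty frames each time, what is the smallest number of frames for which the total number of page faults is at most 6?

3

f=1: 10 faults
f=2: 7 faults
f=3: 6 faults
f=4: 6 faults
f=5: 6 faults
f=6: 6 faults
Smallest f with faults ≤ 6 is 3.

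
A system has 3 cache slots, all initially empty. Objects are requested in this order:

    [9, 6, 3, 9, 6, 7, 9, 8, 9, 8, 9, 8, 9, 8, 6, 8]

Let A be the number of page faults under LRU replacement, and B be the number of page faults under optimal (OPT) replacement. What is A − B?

Under LRU: F F F . . F . F . . . . . . F . → 6 faults.
Under OPT: F F F . . F . F . . . . . . . . → 5 faults.
A − B = 6 − 5 = 1.

1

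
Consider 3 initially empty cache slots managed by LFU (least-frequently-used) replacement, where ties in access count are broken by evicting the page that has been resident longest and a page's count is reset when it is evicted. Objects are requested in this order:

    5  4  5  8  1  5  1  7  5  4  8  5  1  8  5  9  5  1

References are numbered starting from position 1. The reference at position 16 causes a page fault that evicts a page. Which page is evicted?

pos 1: 5 → fault, frames [5]
pos 2: 4 → fault, frames [5, 4]
pos 3: 5 → hit
pos 4: 8 → fault, frames [5, 4, 8]
pos 5: 1 → fault, evict 4, frames [5, 8, 1]
pos 6: 5 → hit
pos 7: 1 → hit
pos 8: 7 → fault, evict 8, frames [5, 1, 7]
pos 9: 5 → hit
pos 10: 4 → fault, evict 7, frames [5, 1, 4]
pos 11: 8 → fault, evict 4, frames [5, 1, 8]
pos 12: 5 → hit
pos 13: 1 → hit
pos 14: 8 → hit
pos 15: 5 → hit
pos 16: 9 → fault, evict 8, frames [5, 1, 9]
At position 16, page 8 is evicted.

8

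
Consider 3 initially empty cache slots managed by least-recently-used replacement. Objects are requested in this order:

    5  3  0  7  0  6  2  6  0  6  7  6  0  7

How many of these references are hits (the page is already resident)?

5 → fault, frames (5)
3 → fault, frames (5 3)
0 → fault, frames (5 3 0)
7 → fault, evict 5, frames (3 0 7)
0 → hit
6 → fault, evict 3, frames (7 0 6)
2 → fault, evict 7, frames (0 6 2)
6 → hit
0 → hit
6 → hit
7 → fault, evict 2, frames (0 6 7)
6 → hit
0 → hit
7 → hit
Hits: 7.

7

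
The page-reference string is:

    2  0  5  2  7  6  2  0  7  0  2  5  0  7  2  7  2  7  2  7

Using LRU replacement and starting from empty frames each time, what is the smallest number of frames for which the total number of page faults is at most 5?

f=1: 20 faults
f=2: 14 faults
f=3: 10 faults
f=4: 7 faults
f=5: 5 faults
Smallest f with faults ≤ 5 is 5.

5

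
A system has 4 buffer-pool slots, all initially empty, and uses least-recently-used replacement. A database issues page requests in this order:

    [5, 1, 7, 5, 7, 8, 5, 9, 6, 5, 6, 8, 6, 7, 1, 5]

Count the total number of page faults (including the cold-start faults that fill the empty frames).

9

5 -> miss, frames {5}
1 -> miss, frames {5,1}
7 -> miss, frames {5,1,7}
5 -> hit
7 -> hit
8 -> miss, frames {1,5,7,8}
5 -> hit
9 -> miss, evict 1, frames {7,8,5,9}
6 -> miss, evict 7, frames {8,5,9,6}
5 -> hit
6 -> hit
8 -> hit
6 -> hit
7 -> miss, evict 9, frames {5,8,6,7}
1 -> miss, evict 5, frames {8,6,7,1}
5 -> miss, evict 8, frames {6,7,1,5}
Page faults: 9.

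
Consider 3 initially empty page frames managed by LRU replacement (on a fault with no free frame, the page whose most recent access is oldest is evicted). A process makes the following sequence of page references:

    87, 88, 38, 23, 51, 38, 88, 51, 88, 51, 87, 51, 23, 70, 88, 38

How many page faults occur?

11

87: fault, frames (87)
88: fault, frames (87 88)
38: fault, frames (87 88 38)
23: fault, evict 87, frames (88 38 23)
51: fault, evict 88, frames (38 23 51)
38: hit
88: fault, evict 23, frames (51 38 88)
51: hit
88: hit
51: hit
87: fault, evict 38, frames (88 51 87)
51: hit
23: fault, evict 88, frames (87 51 23)
70: fault, evict 87, frames (51 23 70)
88: fault, evict 51, frames (23 70 88)
38: fault, evict 23, frames (70 88 38)
Page faults: 11.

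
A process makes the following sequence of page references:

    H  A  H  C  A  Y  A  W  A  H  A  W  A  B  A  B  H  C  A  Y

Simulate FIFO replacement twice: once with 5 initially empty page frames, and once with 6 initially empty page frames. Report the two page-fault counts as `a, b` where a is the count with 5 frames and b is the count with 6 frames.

5 frames: F F . F . F . F . . . . . F . . F . F . → 8 faults.
6 frames: F F . F . F . F . . . . . F . . . . . . → 6 faults.
6 < 8: adding a frame reduced faults, as is typical.

8, 6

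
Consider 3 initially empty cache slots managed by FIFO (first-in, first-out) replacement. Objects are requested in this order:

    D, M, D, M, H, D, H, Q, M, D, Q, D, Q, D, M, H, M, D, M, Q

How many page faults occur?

D → miss, frames (D)
M → miss, frames (D M)
D → hit
M → hit
H → miss, frames (D M H)
D → hit
H → hit
Q → miss, evict D, frames (M H Q)
M → hit
D → miss, evict M, frames (H Q D)
Q → hit
D → hit
Q → hit
D → hit
M → miss, evict H, frames (Q D M)
H → miss, evict Q, frames (D M H)
M → hit
D → hit
M → hit
Q → miss, evict D, frames (M H Q)
Page faults: 8.

8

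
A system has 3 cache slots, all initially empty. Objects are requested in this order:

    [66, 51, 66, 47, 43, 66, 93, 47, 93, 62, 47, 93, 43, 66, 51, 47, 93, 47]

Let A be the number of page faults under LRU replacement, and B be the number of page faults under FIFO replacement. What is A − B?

Under LRU: F F . F F . F F . F . . F F F F F . → 12 faults.
Under FIFO: F F . F F F F F . F . . F F F F F . → 13 faults.
A − B = 12 − 13 = -1.

-1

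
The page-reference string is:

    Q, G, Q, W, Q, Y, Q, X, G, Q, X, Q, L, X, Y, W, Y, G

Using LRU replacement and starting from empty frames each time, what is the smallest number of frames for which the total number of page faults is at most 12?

3

f=1: 18 faults
f=2: 13 faults
f=3: 10 faults
f=4: 10 faults
f=5: 8 faults
f=6: 6 faults
Smallest f with faults ≤ 12 is 3.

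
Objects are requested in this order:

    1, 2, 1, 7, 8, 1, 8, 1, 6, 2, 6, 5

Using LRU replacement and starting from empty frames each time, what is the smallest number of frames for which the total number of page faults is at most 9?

f=1: 12 faults
f=2: 8 faults
f=3: 7 faults
f=4: 7 faults
f=5: 6 faults
f=6: 6 faults
Smallest f with faults ≤ 9 is 2.

2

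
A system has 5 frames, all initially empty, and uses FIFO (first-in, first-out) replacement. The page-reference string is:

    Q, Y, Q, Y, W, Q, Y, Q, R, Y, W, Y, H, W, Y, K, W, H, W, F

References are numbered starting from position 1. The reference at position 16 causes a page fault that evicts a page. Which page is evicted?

pos 1: Q -> miss, frames [Q]
pos 2: Y -> miss, frames [Q, Y]
pos 3: Q -> hit
pos 4: Y -> hit
pos 5: W -> miss, frames [Q, Y, W]
pos 6: Q -> hit
pos 7: Y -> hit
pos 8: Q -> hit
pos 9: R -> miss, frames [Q, Y, W, R]
pos 10: Y -> hit
pos 11: W -> hit
pos 12: Y -> hit
pos 13: H -> miss, frames [Q, Y, W, R, H]
pos 14: W -> hit
pos 15: Y -> hit
pos 16: K -> miss, evict Q, frames [Y, W, R, H, K]
At position 16, page Q is evicted.

Q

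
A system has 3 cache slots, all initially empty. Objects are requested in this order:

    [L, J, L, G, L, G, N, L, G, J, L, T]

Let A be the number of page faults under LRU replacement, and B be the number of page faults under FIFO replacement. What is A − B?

-1

Under LRU: F F . F . . F . . F . F → 6 faults.
Under FIFO: F F . F . . F F . F . F → 7 faults.
A − B = 6 − 7 = -1.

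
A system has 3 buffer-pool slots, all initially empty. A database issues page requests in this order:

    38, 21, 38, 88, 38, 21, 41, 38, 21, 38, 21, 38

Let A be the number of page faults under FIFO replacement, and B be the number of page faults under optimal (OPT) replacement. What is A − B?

2

Under FIFO: F F . F . . F F F . . . → 6 faults.
Under OPT: F F . F . . F . . . . . → 4 faults.
A − B = 6 − 4 = 2.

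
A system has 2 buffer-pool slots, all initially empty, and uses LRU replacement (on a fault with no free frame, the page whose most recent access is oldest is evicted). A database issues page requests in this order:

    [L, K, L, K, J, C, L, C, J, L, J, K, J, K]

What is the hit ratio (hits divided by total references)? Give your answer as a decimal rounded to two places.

L: miss, frames {L}
K: miss, frames {L,K}
L: hit
K: hit
J: miss, evict L, frames {K,J}
C: miss, evict K, frames {J,C}
L: miss, evict J, frames {C,L}
C: hit
J: miss, evict L, frames {C,J}
L: miss, evict C, frames {J,L}
J: hit
K: miss, evict L, frames {J,K}
J: hit
K: hit
Hits: 6 of 14 references → 6/14 = 0.4286.

0.43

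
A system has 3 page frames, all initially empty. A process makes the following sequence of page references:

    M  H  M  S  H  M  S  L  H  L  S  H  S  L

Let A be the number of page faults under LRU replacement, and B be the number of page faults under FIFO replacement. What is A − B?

Under LRU: F F . F . . . F F . . . . . → 5 faults.
Under FIFO: F F . F . . . F . . . . . . → 4 faults.
A − B = 5 − 4 = 1.

1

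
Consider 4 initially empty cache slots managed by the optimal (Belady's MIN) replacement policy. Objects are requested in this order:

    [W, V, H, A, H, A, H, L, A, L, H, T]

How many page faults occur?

6

W: miss, frames {W}
V: miss, frames {W,V}
H: miss, frames {W,V,H}
A: miss, frames {W,V,H,A}
H: hit
A: hit
H: hit
L: miss, evict V, frames {W,H,A,L}
A: hit
L: hit
H: hit
T: miss, evict L, frames {W,H,A,T}
Page faults: 6.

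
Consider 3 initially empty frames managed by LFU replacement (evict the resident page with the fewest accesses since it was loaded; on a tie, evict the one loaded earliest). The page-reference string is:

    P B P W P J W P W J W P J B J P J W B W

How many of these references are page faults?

7

P -> fault, frames (P)
B -> fault, frames (P B)
P -> hit
W -> fault, frames (P B W)
P -> hit
J -> fault, evict B, frames (P W J)
W -> hit
P -> hit
W -> hit
J -> hit
W -> hit
P -> hit
J -> hit
B -> fault, evict J, frames (P W B)
J -> fault, evict B, frames (P W J)
P -> hit
J -> hit
W -> hit
B -> fault, evict J, frames (P W B)
W -> hit
Page faults: 7.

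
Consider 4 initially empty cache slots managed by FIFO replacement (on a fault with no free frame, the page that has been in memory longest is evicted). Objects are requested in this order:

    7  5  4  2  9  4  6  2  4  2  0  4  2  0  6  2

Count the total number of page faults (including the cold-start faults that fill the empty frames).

7: miss, frames {7}
5: miss, frames {7,5}
4: miss, frames {7,5,4}
2: miss, frames {7,5,4,2}
9: miss, evict 7, frames {5,4,2,9}
4: hit
6: miss, evict 5, frames {4,2,9,6}
2: hit
4: hit
2: hit
0: miss, evict 4, frames {2,9,6,0}
4: miss, evict 2, frames {9,6,0,4}
2: miss, evict 9, frames {6,0,4,2}
0: hit
6: hit
2: hit
Page faults: 9.

9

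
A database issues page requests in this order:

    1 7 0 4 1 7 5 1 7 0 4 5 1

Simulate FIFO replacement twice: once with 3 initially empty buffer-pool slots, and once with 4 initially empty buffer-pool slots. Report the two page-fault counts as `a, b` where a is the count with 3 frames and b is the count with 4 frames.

10, 11

3 frames: F F F F F F F . . F F . F → 10 faults.
4 frames: F F F F . . F F F F F F F → 11 faults.
11 > 10: adding a frame increased faults — Belady's anomaly.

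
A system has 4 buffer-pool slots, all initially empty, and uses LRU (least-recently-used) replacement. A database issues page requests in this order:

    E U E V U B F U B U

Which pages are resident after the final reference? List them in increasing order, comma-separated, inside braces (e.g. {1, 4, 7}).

{B, F, U, V}

E -> miss, frames (E)
U -> miss, frames (E U)
E -> hit
V -> miss, frames (U E V)
U -> hit
B -> miss, frames (E V U B)
F -> miss, evict E, frames (V U B F)
U -> hit
B -> hit
U -> hit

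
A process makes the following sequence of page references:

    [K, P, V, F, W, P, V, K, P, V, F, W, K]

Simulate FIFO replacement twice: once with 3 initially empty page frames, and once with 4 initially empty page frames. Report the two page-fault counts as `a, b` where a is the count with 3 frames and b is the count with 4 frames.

10, 11

3 frames: F F F F F F F F . . F F . → 10 faults.
4 frames: F F F F F . . F F F F F F → 11 faults.
11 > 10: adding a frame increased faults — Belady's anomaly.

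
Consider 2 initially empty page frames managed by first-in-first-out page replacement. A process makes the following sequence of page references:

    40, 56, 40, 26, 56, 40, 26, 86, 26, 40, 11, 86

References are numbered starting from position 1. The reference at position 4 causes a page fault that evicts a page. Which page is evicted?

40

pos 1: 40: miss, frames {40}
pos 2: 56: miss, frames {40,56}
pos 3: 40: hit
pos 4: 26: miss, evict 40, frames {56,26}
At position 4, page 40 is evicted.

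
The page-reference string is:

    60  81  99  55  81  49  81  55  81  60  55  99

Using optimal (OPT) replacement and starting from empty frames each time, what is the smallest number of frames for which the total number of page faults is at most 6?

4

f=1: 12 faults
f=2: 8 faults
f=3: 7 faults
f=4: 6 faults
f=5: 5 faults
Smallest f with faults ≤ 6 is 4.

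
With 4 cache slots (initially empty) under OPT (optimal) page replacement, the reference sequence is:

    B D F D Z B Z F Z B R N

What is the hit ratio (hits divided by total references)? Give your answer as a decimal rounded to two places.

B → fault, frames [B]
D → fault, frames [B, D]
F → fault, frames [B, D, F]
D → hit
Z → fault, frames [B, D, F, Z]
B → hit
Z → hit
F → hit
Z → hit
B → hit
R → fault, evict Z, frames [B, D, F, R]
N → fault, evict R, frames [B, D, F, N]
Hits: 6 of 12 references → 6/12 = 0.5000.

0.50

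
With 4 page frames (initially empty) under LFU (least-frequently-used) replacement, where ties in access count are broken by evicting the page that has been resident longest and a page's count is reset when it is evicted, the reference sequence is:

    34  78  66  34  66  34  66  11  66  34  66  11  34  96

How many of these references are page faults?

34 -> miss, frames (34)
78 -> miss, frames (34 78)
66 -> miss, frames (34 78 66)
34 -> hit
66 -> hit
34 -> hit
66 -> hit
11 -> miss, frames (34 78 66 11)
66 -> hit
34 -> hit
66 -> hit
11 -> hit
34 -> hit
96 -> miss, evict 78, frames (34 66 11 96)
Page faults: 5.

5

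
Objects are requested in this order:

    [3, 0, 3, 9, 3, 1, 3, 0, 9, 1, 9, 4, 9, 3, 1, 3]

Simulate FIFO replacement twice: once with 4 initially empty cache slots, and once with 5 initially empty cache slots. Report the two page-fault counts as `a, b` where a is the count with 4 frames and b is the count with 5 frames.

4 frames: F F . F . F . . . . . F . F . . → 6 faults.
5 frames: F F . F . F . . . . . F . . . . → 5 faults.
5 < 6: adding a frame reduced faults, as is typical.

6, 5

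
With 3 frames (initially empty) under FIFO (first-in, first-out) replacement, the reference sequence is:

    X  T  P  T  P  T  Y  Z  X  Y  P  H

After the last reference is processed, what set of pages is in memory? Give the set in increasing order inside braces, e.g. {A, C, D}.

X → fault, frames {X}
T → fault, frames {X,T}
P → fault, frames {X,T,P}
T → hit
P → hit
T → hit
Y → fault, evict X, frames {T,P,Y}
Z → fault, evict T, frames {P,Y,Z}
X → fault, evict P, frames {Y,Z,X}
Y → hit
P → fault, evict Y, frames {Z,X,P}
H → fault, evict Z, frames {X,P,H}

{H, P, X}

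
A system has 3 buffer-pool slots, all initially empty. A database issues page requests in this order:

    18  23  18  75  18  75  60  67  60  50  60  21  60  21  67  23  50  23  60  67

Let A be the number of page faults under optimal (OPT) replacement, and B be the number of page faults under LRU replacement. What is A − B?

Under OPT: F F . F . . F F . F . F . . . F F . . F → 10 faults.
Under LRU: F F . F . . F F . F . F . . F F F . F F → 12 faults.
A − B = 10 − 12 = -2.

-2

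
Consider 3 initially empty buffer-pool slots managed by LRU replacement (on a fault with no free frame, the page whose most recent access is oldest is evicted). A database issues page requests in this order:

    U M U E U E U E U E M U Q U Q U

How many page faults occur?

U → fault, frames (U)
M → fault, frames (U M)
U → hit
E → fault, frames (M U E)
U → hit
E → hit
U → hit
E → hit
U → hit
E → hit
M → hit
U → hit
Q → fault, evict E, frames (M U Q)
U → hit
Q → hit
U → hit
Page faults: 4.

4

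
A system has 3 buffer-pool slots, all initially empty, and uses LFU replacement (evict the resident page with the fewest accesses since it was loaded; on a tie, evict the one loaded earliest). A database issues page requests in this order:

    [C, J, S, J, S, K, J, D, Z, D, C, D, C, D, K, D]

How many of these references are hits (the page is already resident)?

3

C → miss, frames [C]
J → miss, frames [C, J]
S → miss, frames [C, J, S]
J → hit
S → hit
K → miss, evict C, frames [J, S, K]
J → hit
D → miss, evict K, frames [J, S, D]
Z → miss, evict D, frames [J, S, Z]
D → miss, evict Z, frames [J, S, D]
C → miss, evict D, frames [J, S, C]
D → miss, evict C, frames [J, S, D]
C → miss, evict D, frames [J, S, C]
D → miss, evict C, frames [J, S, D]
K → miss, evict D, frames [J, S, K]
D → miss, evict K, frames [J, S, D]
Hits: 3.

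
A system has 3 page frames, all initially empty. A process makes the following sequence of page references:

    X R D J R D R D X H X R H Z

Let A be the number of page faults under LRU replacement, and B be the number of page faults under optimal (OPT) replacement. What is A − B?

Under LRU: F F F F . . . . F F . F . F → 8 faults.
Under OPT: F F F F . . . . F F . . . F → 7 faults.
A − B = 8 − 7 = 1.

1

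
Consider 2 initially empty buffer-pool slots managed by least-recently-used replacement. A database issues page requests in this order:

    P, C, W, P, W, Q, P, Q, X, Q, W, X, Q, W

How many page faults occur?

P → fault, frames [P]
C → fault, frames [P, C]
W → fault, evict P, frames [C, W]
P → fault, evict C, frames [W, P]
W → hit
Q → fault, evict P, frames [W, Q]
P → fault, evict W, frames [Q, P]
Q → hit
X → fault, evict P, frames [Q, X]
Q → hit
W → fault, evict X, frames [Q, W]
X → fault, evict Q, frames [W, X]
Q → fault, evict W, frames [X, Q]
W → fault, evict X, frames [Q, W]
Page faults: 11.

11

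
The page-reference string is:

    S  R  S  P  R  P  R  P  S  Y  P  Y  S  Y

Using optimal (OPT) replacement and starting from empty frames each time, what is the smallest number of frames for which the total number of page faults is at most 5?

f=1: 14 faults
f=2: 6 faults
f=3: 4 faults
f=4: 4 faults
Smallest f with faults ≤ 5 is 3.

3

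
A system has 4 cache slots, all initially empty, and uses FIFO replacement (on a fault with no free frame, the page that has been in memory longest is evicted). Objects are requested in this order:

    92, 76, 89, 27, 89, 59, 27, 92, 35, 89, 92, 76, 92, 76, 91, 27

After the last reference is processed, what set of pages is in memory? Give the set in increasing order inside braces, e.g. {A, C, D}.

{27, 76, 89, 91}

92: miss, frames [92]
76: miss, frames [92, 76]
89: miss, frames [92, 76, 89]
27: miss, frames [92, 76, 89, 27]
89: hit
59: miss, evict 92, frames [76, 89, 27, 59]
27: hit
92: miss, evict 76, frames [89, 27, 59, 92]
35: miss, evict 89, frames [27, 59, 92, 35]
89: miss, evict 27, frames [59, 92, 35, 89]
92: hit
76: miss, evict 59, frames [92, 35, 89, 76]
92: hit
76: hit
91: miss, evict 92, frames [35, 89, 76, 91]
27: miss, evict 35, frames [89, 76, 91, 27]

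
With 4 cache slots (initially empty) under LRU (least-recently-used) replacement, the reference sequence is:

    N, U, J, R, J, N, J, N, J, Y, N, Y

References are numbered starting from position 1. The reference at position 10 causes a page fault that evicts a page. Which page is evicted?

U

pos 1: N -> fault, frames (N)
pos 2: U -> fault, frames (N U)
pos 3: J -> fault, frames (N U J)
pos 4: R -> fault, frames (N U J R)
pos 5: J -> hit
pos 6: N -> hit
pos 7: J -> hit
pos 8: N -> hit
pos 9: J -> hit
pos 10: Y -> fault, evict U, frames (R N J Y)
At position 10, page U is evicted.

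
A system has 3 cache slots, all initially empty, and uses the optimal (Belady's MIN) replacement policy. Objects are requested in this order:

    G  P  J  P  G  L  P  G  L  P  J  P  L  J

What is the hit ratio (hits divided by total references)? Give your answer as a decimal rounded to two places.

G -> miss, frames {G}
P -> miss, frames {G,P}
J -> miss, frames {G,P,J}
P -> hit
G -> hit
L -> miss, evict J, frames {G,P,L}
P -> hit
G -> hit
L -> hit
P -> hit
J -> miss, evict G, frames {P,L,J}
P -> hit
L -> hit
J -> hit
Hits: 9 of 14 references → 9/14 = 0.6429.

0.64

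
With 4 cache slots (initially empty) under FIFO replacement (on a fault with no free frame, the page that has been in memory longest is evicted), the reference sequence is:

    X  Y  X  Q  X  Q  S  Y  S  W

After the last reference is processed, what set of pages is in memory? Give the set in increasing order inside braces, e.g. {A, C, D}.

{Q, S, W, Y}

X: miss, frames {X}
Y: miss, frames {X,Y}
X: hit
Q: miss, frames {X,Y,Q}
X: hit
Q: hit
S: miss, frames {X,Y,Q,S}
Y: hit
S: hit
W: miss, evict X, frames {Y,Q,S,W}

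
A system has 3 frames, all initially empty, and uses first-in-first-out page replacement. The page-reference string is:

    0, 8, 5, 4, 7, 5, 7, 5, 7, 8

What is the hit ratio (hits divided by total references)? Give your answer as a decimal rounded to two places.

0: miss, frames {0}
8: miss, frames {0,8}
5: miss, frames {0,8,5}
4: miss, evict 0, frames {8,5,4}
7: miss, evict 8, frames {5,4,7}
5: hit
7: hit
5: hit
7: hit
8: miss, evict 5, frames {4,7,8}
Hits: 4 of 10 references → 4/10 = 0.4000.

0.40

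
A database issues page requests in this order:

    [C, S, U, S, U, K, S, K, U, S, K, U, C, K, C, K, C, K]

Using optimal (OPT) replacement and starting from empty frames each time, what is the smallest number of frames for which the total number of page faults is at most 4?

4

f=1: 18 faults
f=2: 7 faults
f=3: 5 faults
f=4: 4 faults
Smallest f with faults ≤ 4 is 4.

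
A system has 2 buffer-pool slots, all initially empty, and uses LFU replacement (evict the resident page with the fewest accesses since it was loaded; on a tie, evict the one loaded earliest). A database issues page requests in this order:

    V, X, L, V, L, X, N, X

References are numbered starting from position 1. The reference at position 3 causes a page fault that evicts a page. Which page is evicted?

pos 1: V → fault, frames [V]
pos 2: X → fault, frames [V, X]
pos 3: L → fault, evict V, frames [X, L]
At position 3, page V is evicted.

V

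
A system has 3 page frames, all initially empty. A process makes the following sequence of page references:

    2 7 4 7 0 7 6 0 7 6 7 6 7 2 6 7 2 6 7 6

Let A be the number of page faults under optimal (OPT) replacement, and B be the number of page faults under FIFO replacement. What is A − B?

Under OPT: F F F . F . F . . . . . . F . . . . . . → 6 faults.
Under FIFO: F F F . F . F . F . . . . F . . . . . . → 7 faults.
A − B = 6 − 7 = -1.

-1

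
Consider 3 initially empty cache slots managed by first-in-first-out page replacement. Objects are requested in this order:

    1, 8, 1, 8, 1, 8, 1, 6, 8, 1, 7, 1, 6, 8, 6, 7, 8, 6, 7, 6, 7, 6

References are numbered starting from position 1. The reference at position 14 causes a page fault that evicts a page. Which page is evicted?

pos 1: 1 → fault, frames {1}
pos 2: 8 → fault, frames {1,8}
pos 3: 1 → hit
pos 4: 8 → hit
pos 5: 1 → hit
pos 6: 8 → hit
pos 7: 1 → hit
pos 8: 6 → fault, frames {1,8,6}
pos 9: 8 → hit
pos 10: 1 → hit
pos 11: 7 → fault, evict 1, frames {8,6,7}
pos 12: 1 → fault, evict 8, frames {6,7,1}
pos 13: 6 → hit
pos 14: 8 → fault, evict 6, frames {7,1,8}
At position 14, page 6 is evicted.

6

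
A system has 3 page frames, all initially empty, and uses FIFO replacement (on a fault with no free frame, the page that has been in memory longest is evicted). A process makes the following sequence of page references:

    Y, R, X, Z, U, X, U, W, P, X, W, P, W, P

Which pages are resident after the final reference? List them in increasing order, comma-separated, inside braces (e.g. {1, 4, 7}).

Y: miss, frames {Y}
R: miss, frames {Y,R}
X: miss, frames {Y,R,X}
Z: miss, evict Y, frames {R,X,Z}
U: miss, evict R, frames {X,Z,U}
X: hit
U: hit
W: miss, evict X, frames {Z,U,W}
P: miss, evict Z, frames {U,W,P}
X: miss, evict U, frames {W,P,X}
W: hit
P: hit
W: hit
P: hit

{P, W, X}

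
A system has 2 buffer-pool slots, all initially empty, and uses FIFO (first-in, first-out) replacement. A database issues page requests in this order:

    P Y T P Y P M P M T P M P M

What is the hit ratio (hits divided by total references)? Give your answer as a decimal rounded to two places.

P: miss, frames {P}
Y: miss, frames {P,Y}
T: miss, evict P, frames {Y,T}
P: miss, evict Y, frames {T,P}
Y: miss, evict T, frames {P,Y}
P: hit
M: miss, evict P, frames {Y,M}
P: miss, evict Y, frames {M,P}
M: hit
T: miss, evict M, frames {P,T}
P: hit
M: miss, evict P, frames {T,M}
P: miss, evict T, frames {M,P}
M: hit
Hits: 4 of 14 references → 4/14 = 0.2857.

0.29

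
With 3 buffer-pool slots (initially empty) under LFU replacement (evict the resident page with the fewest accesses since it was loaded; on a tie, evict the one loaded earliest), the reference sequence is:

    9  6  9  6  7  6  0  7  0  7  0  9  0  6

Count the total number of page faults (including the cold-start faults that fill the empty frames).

9 → miss, frames {9}
6 → miss, frames {9,6}
9 → hit
6 → hit
7 → miss, frames {9,6,7}
6 → hit
0 → miss, evict 7, frames {9,6,0}
7 → miss, evict 0, frames {9,6,7}
0 → miss, evict 7, frames {9,6,0}
7 → miss, evict 0, frames {9,6,7}
0 → miss, evict 7, frames {9,6,0}
9 → hit
0 → hit
6 → hit
Page faults: 8.

8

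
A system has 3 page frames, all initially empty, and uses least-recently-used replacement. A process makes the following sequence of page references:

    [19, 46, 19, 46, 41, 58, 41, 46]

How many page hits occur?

4

19 -> miss, frames {19}
46 -> miss, frames {19,46}
19 -> hit
46 -> hit
41 -> miss, frames {19,46,41}
58 -> miss, evict 19, frames {46,41,58}
41 -> hit
46 -> hit
Hits: 4.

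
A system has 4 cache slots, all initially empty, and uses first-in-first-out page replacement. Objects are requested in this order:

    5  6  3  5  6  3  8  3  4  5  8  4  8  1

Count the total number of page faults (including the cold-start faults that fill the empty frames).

5 → fault, frames [5]
6 → fault, frames [5, 6]
3 → fault, frames [5, 6, 3]
5 → hit
6 → hit
3 → hit
8 → fault, frames [5, 6, 3, 8]
3 → hit
4 → fault, evict 5, frames [6, 3, 8, 4]
5 → fault, evict 6, frames [3, 8, 4, 5]
8 → hit
4 → hit
8 → hit
1 → fault, evict 3, frames [8, 4, 5, 1]
Page faults: 7.

7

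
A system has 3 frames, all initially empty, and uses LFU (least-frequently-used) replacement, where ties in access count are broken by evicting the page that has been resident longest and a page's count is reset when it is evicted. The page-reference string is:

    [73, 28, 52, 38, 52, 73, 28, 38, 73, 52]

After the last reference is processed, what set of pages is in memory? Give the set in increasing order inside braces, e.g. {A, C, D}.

{38, 52, 73}

73: miss, frames {73}
28: miss, frames {73,28}
52: miss, frames {73,28,52}
38: miss, evict 73, frames {28,52,38}
52: hit
73: miss, evict 28, frames {52,38,73}
28: miss, evict 38, frames {52,73,28}
38: miss, evict 73, frames {52,28,38}
73: miss, evict 28, frames {52,38,73}
52: hit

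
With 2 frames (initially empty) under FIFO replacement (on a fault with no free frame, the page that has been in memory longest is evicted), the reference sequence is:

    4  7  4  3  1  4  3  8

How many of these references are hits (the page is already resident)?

1

4: fault, frames {4}
7: fault, frames {4,7}
4: hit
3: fault, evict 4, frames {7,3}
1: fault, evict 7, frames {3,1}
4: fault, evict 3, frames {1,4}
3: fault, evict 1, frames {4,3}
8: fault, evict 4, frames {3,8}
Hits: 1.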